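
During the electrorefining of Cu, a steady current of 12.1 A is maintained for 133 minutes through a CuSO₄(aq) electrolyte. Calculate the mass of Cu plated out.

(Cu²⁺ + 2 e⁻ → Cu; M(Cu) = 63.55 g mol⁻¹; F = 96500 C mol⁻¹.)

31.8 g

Q = I·t = 12.10 A × 7980.0 s = 96560 C.
n(e⁻) = Q/F = 96560 / 96500 = 1.001 mol.
Cu²⁺ + 2 e⁻ → Cu, so n(Cu) = n(e⁻)/2 = 0.5003 mol.
m = n·M = 0.5003 × 63.55 = 31.8 g.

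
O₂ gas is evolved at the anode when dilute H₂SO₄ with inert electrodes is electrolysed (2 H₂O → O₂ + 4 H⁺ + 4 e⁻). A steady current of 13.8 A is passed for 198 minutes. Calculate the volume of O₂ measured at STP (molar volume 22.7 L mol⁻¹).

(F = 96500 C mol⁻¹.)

Q = I·t = 13.80 A × 11880 s = 163900 C.
n(e⁻) = Q/F = 163900 / 96500 = 1.699 mol.
4 electrons are transferred per O₂ molecule, so n(O₂) = 1.699 / 4 = 0.4247 mol.
V = n × V_m = 0.4247 × 22.7 = 9.64 L.

9.64 L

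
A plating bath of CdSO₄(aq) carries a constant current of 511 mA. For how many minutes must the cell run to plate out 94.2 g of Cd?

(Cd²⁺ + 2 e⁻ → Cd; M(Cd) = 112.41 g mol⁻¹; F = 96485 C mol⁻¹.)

n(Cd) = m/M = 94.2 / 112.41 = 0.8380 mol.
Each Cd atom requires 2 electrons, so n(e⁻) = 2 × 0.8380 = 1.676 mol.
Q = n(e⁻)·F = 1.676 × 96485 = 161700 C.
t = Q/I = 161700 / 0.5110 A = 316500 s = 5270 min.

5270 min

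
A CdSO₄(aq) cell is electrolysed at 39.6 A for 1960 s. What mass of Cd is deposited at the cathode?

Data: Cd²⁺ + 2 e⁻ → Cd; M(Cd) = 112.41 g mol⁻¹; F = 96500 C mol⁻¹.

Q = I·t = 39.60 A × 1960.0 s = 77620 C.
n(e⁻) = Q/F = 77620 / 96500 = 0.8043 mol.
Cd²⁺ + 2 e⁻ → Cd, so n(Cd) = n(e⁻)/2 = 0.4022 mol.
m = n·M = 0.4022 × 112.41 = 45.2 g.

45.2 g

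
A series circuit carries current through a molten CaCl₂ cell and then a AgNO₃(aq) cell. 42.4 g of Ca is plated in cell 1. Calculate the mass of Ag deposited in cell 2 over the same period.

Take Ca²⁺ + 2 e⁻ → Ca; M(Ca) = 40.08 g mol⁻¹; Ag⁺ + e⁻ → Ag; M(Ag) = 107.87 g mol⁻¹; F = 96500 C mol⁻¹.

228 g

n(Ca) = 42.4 / 40.08 = 1.058 mol.
Since Ca²⁺ + 2 e⁻ → Ca, n(e⁻) passed = 2 × 1.058 = 2.116 mol.
Cells in series carry the same charge, so the same 2.116 mol of electrons passes through cell 2.
Ag⁺ + e⁻ → Ag, so n(Ag) = 2.116 / 1 = 2.116 mol.
m(Ag) = 2.116 × 107.87 = 228 g.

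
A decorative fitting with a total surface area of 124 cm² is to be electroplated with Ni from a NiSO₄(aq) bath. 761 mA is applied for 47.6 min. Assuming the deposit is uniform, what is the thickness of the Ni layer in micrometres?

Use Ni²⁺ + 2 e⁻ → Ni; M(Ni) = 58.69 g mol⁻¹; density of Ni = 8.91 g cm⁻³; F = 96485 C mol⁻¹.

Q = I·t = 0.7610 × 2856.0 = 2173 C; n(e⁻) = 0.02253 mol.
n(Ni) = n(e⁻)/2 = 0.01126 mol, so m = 0.01126 × 58.69 = 0.6610 g.
Volume = m/ρ = 0.6610 / 8.91 = 0.07419 cm³.
Thickness = V/A = 0.07419 / 124 = 5.98 × 10⁻⁴ cm = 5.98 μm.

5.98 μm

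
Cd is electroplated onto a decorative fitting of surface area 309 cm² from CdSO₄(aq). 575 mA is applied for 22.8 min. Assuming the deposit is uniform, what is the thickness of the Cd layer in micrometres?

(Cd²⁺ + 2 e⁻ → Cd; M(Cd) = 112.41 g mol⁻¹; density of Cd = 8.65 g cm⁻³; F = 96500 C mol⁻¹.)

1.71 μm

Q = I·t = 0.5750 × 1368.0 = 786.6 C; n(e⁻) = 0.008151 mol.
n(Cd) = n(e⁻)/2 = 0.004076 mol, so m = 0.004076 × 112.41 = 0.4581 g.
Volume = m/ρ = 0.4581 / 8.65 = 0.05296 cm³.
Thickness = V/A = 0.05296 / 309 = 1.71 × 10⁻⁴ cm = 1.71 μm.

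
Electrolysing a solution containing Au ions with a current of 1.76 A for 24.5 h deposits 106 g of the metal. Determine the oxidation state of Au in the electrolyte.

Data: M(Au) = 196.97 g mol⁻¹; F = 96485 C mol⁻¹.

Q = I·t = 1.760 A × 88200 s = 155200 C, so n(e⁻) = 155200/96485 = 1.609 mol.
n(Au) deposited = 106 / 196.97 = 0.5382 mol.
Electrons per atom = n(e⁻)/n(Au) = 1.609 / 0.5382 = 2.99 ≈ 3, so the ion is Au³⁺.

+3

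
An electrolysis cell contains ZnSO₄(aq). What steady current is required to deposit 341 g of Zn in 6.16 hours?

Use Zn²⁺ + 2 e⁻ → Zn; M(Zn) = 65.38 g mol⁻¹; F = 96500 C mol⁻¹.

45.4 A

n(Zn) = 341 / 65.38 = 5.216 mol.
n(e⁻) = 2 × 5.216 = 10.43 mol.
Q = n(e⁻)·F = 10.43 × 96500 = 1007000 C.
I = Q/t = 1007000 / 22176 s = 45.4 A.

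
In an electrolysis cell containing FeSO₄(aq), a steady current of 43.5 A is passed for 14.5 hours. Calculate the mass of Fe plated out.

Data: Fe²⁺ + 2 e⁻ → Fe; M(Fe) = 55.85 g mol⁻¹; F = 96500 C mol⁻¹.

Q = I·t = 43.50 A × 52200 s = 2271000 C.
n(e⁻) = Q/F = 2271000 / 96500 = 23.53 mol.
Fe²⁺ + 2 e⁻ → Fe, so n(Fe) = n(e⁻)/2 = 11.77 mol.
m = n·M = 11.77 × 55.85 = 657 g.

657 g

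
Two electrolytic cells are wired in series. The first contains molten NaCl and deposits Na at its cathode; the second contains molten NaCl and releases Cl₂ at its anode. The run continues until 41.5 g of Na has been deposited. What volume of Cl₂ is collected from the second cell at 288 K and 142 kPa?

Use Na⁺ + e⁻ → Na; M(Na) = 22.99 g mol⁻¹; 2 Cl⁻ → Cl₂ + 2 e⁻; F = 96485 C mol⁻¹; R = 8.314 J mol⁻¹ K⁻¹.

15.2 L

n(Na) = 41.5 / 22.99 = 1.805 mol, so n(e⁻) = 1 × 1.805 = 1.805 mol.
The cells are in series, so the same 1.805 mol of electrons passes through the second cell.
2 Cl⁻ → Cl₂ + 2 e⁻ — 2 mol e⁻ per mol Cl₂, so n(Cl₂) = 1.805/2 = 0.9026 mol.
V = nRT/P = (0.9026 × 8.314 × 288) / (142 × 10³) = 0.0152 m³ = 15.2 L.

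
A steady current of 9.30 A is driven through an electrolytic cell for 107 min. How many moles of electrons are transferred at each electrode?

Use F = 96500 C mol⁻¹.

Q = I·t = 9.300 A × 6420.0 s = 59710 C.
n(e⁻) = Q/F = 59710 / 96500 = 0.619 mol.

0.619 mol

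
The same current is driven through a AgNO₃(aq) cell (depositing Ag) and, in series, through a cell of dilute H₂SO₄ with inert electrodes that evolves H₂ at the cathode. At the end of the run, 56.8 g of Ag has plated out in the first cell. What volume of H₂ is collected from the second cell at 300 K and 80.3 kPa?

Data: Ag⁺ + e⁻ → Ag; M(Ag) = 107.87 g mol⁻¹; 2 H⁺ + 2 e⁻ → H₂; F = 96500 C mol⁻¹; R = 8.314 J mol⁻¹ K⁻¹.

8.18 L

n(Ag) = 56.8 / 107.87 = 0.5266 mol, so n(e⁻) = 1 × 0.5266 = 0.5266 mol.
The cells are in series, so the same 0.5266 mol of electrons passes through the second cell.
2 H⁺ + 2 e⁻ → H₂ — 2 mol e⁻ per mol H₂, so n(H₂) = 0.5266/2 = 0.2633 mol.
V = nRT/P = (0.2633 × 8.314 × 300) / (80.3 × 10³) = 0.00818 m³ = 8.18 L.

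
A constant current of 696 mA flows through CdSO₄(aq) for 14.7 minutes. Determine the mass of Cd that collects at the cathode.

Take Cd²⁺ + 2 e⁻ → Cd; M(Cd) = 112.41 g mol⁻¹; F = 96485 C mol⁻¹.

Q = I·t = 0.6960 A × 882.00 s = 613.9 C.
n(e⁻) = Q/F = 613.9 / 96485 = 0.006362 mol.
Cd²⁺ + 2 e⁻ → Cd, so n(Cd) = n(e⁻)/2 = 0.003181 mol.
m = n·M = 0.003181 × 112.41 = 0.358 g.

0.358 g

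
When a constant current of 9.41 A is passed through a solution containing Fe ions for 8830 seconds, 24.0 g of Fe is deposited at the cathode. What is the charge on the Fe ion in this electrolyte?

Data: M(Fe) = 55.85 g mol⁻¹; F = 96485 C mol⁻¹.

+2

Q = I·t = 9.410 A × 8830.0 s = 83090 C, so n(e⁻) = 83090/96485 = 0.8612 mol.
n(Fe) deposited = 24.0 / 55.85 = 0.4297 mol.
Electrons per atom = n(e⁻)/n(Fe) = 0.8612 / 0.4297 = 2.00 ≈ 2, so the ion is Fe²⁺.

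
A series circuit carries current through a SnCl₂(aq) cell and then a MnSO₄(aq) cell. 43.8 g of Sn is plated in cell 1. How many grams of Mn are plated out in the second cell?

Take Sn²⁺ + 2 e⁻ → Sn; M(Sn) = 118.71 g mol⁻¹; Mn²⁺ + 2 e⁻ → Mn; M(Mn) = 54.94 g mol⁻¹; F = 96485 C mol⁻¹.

20.3 g

n(Sn) = 43.8 / 118.71 = 0.3690 mol.
Since Sn²⁺ + 2 e⁻ → Sn, n(e⁻) passed = 2 × 0.3690 = 0.7379 mol.
Cells in series carry the same charge, so the same 0.7379 mol of electrons passes through cell 2.
Mn²⁺ + 2 e⁻ → Mn, so n(Mn) = 0.7379 / 2 = 0.3690 mol.
m(Mn) = 0.3690 × 54.94 = 20.3 g.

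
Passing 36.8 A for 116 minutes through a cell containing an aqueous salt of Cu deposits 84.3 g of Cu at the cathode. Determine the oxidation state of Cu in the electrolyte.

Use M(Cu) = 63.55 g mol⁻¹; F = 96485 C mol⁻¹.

+2

Q = I·t = 36.80 A × 6960.0 s = 256100 C, so n(e⁻) = 256100/96485 = 2.655 mol.
n(Cu) deposited = 84.3 / 63.55 = 1.327 mol.
Electrons per atom = n(e⁻)/n(Cu) = 2.655 / 1.327 = 2.00 ≈ 2, so the ion is Cu²⁺.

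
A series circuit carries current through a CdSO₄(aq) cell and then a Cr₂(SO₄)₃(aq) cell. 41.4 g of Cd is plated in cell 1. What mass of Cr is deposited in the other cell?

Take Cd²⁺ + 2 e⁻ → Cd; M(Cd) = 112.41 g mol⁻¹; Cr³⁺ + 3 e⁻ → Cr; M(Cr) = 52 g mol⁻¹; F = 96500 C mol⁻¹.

12.8 g

n(Cd) = 41.4 / 112.41 = 0.3683 mol.
Since Cd²⁺ + 2 e⁻ → Cd, n(e⁻) passed = 2 × 0.3683 = 0.7366 mol.
Cells in series carry the same charge, so the same 0.7366 mol of electrons passes through cell 2.
Cr³⁺ + 3 e⁻ → Cr, so n(Cr) = 0.7366 / 3 = 0.2455 mol.
m(Cr) = 0.2455 × 52 = 12.8 g.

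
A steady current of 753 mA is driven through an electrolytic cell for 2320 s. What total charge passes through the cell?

Q = I·t = 0.7530 A × 2320.0 s = 1750 C.

1750 C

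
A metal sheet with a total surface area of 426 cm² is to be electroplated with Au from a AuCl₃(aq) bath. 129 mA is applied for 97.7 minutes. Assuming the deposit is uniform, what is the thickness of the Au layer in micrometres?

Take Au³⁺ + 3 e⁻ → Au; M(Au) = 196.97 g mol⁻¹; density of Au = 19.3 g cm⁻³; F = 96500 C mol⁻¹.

0.626 μm

Q = I·t = 0.1290 × 5862.0 = 756.2 C; n(e⁻) = 0.007836 mol.
n(Au) = n(e⁻)/3 = 0.002612 mol, so m = 0.002612 × 196.97 = 0.5145 g.
Volume = m/ρ = 0.5145 / 19.3 = 0.02666 cm³.
Thickness = V/A = 0.02666 / 426 = 6.26 × 10⁻⁵ cm = 0.626 μm.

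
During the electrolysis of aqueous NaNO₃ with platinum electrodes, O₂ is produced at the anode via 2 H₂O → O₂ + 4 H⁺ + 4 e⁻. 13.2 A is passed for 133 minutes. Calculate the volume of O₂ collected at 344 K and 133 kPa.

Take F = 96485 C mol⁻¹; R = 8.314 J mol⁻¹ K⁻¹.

Q = I·t = 13.20 A × 7980.0 s = 105300 C.
n(e⁻) = Q/F = 105300 / 96485 = 1.092 mol.
4 electrons are transferred per O₂ molecule, so n(O₂) = 1.092 / 4 = 0.2729 mol.
V = nRT/P = (0.2729 × 8.314 × 344) / (133 × 10³ Pa) = 0.00587 m³ = 5.87 L.

5.87 L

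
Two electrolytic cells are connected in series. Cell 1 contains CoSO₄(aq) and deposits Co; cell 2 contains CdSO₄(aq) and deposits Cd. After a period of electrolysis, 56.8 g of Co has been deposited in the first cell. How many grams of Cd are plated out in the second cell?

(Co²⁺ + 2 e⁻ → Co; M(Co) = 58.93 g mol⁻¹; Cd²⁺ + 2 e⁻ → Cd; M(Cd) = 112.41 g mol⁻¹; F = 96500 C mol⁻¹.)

n(Co) = 56.8 / 58.93 = 0.9639 mol.
Since Co²⁺ + 2 e⁻ → Co, n(e⁻) passed = 2 × 0.9639 = 1.928 mol.
Cells in series carry the same charge, so the same 1.928 mol of electrons passes through cell 2.
Cd²⁺ + 2 e⁻ → Cd, so n(Cd) = 1.928 / 2 = 0.9639 mol.
m(Cd) = 0.9639 × 112.41 = 108 g.

108 g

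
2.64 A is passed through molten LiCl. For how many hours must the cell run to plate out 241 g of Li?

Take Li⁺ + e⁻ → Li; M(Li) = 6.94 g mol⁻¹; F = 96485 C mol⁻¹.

353 h

n(Li) = m/M = 241 / 6.94 = 34.73 mol.
Each Li atom requires 1 electron, so n(e⁻) = 1 × 34.73 = 34.73 mol.
Q = n(e⁻)·F = 34.73 × 96485 = 3351000 C.
t = Q/I = 3351000 / 2.640 A = 1269000 s = 353 h.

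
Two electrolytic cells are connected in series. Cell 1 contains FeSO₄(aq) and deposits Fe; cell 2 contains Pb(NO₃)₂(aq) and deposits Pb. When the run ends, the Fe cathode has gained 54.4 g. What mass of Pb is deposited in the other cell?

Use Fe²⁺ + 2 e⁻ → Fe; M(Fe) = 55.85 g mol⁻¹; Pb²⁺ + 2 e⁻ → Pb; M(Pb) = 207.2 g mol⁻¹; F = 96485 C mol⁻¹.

202 g

n(Fe) = 54.4 / 55.85 = 0.9740 mol.
Since Fe²⁺ + 2 e⁻ → Fe, n(e⁻) passed = 2 × 0.9740 = 1.948 mol.
Cells in series carry the same charge, so the same 1.948 mol of electrons passes through cell 2.
Pb²⁺ + 2 e⁻ → Pb, so n(Pb) = 1.948 / 2 = 0.9740 mol.
m(Pb) = 0.9740 × 207.2 = 202 g.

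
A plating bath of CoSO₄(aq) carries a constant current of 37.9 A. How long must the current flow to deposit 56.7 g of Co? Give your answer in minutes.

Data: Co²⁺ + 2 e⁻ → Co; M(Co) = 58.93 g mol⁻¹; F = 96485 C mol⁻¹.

81.6 min

n(Co) = m/M = 56.7 / 58.93 = 0.9622 mol.
Each Co atom requires 2 electrons, so n(e⁻) = 2 × 0.9622 = 1.924 mol.
Q = n(e⁻)·F = 1.924 × 96485 = 185700 C.
t = Q/I = 185700 / 37.90 A = 4899 s = 81.6 min.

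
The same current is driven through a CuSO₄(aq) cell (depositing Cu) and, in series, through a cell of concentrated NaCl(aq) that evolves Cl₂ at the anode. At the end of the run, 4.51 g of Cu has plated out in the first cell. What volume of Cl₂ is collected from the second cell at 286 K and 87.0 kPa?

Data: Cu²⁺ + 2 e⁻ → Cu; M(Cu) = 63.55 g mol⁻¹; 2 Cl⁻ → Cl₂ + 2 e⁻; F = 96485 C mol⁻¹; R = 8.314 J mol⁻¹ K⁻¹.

1.94 L

n(Cu) = 4.51 / 63.55 = 0.07097 mol, so n(e⁻) = 2 × 0.07097 = 0.1419 mol.
The cells are in series, so the same 0.1419 mol of electrons passes through the second cell.
2 Cl⁻ → Cl₂ + 2 e⁻ — 2 mol e⁻ per mol Cl₂, so n(Cl₂) = 0.1419/2 = 0.07097 mol.
V = nRT/P = (0.07097 × 8.314 × 286) / (87.0 × 10³) = 0.00194 m³ = 1.94 L.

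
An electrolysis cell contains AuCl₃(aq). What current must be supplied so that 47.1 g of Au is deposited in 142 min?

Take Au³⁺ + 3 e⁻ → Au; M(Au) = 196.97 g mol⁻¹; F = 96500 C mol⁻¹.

n(Au) = 47.1 / 196.97 = 0.2391 mol.
n(e⁻) = 3 × 0.2391 = 0.7174 mol.
Q = n(e⁻)·F = 0.7174 × 96500 = 69230 C.
I = Q/t = 69230 / 8520.0 s = 8.13 A.

8.13 A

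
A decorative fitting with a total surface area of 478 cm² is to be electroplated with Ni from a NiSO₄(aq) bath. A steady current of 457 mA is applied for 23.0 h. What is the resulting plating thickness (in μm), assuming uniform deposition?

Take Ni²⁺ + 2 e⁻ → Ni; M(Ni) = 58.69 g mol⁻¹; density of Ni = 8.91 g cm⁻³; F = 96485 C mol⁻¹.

Q = I·t = 0.4570 × 82800 = 37840 C; n(e⁻) = 0.3922 mol.
n(Ni) = n(e⁻)/2 = 0.1961 mol, so m = 0.1961 × 58.69 = 11.51 g.
Volume = m/ρ = 11.51 / 8.91 = 1.292 cm³.
Thickness = V/A = 1.292 / 478 = 0.00270 cm = 27.0 μm.

27.0 μm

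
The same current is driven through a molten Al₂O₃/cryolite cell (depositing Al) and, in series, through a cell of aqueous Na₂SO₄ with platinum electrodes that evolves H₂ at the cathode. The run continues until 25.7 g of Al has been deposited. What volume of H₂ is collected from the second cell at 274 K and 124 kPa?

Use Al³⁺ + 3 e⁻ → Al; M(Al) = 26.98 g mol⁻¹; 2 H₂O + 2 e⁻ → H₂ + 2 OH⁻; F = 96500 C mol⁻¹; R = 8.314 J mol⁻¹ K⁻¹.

n(Al) = 25.7 / 26.98 = 0.9526 mol, so n(e⁻) = 3 × 0.9526 = 2.858 mol.
The cells are in series, so the same 2.858 mol of electrons passes through the second cell.
2 H₂O + 2 e⁻ → H₂ + 2 OH⁻ — 2 mol e⁻ per mol H₂, so n(H₂) = 2.858/2 = 1.429 mol.
V = nRT/P = (1.429 × 8.314 × 274) / (124 × 10³) = 0.0262 m³ = 26.2 L.

26.2 L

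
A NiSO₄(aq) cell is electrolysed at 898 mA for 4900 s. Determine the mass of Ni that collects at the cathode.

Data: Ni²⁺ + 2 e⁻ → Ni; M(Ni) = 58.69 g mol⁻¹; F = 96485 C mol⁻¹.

Q = I·t = 0.8980 A × 4900.0 s = 4400 C.
n(e⁻) = Q/F = 4400 / 96485 = 0.04561 mol.
Ni²⁺ + 2 e⁻ → Ni, so n(Ni) = n(e⁻)/2 = 0.02280 mol.
m = n·M = 0.02280 × 58.69 = 1.34 g.

1.34 g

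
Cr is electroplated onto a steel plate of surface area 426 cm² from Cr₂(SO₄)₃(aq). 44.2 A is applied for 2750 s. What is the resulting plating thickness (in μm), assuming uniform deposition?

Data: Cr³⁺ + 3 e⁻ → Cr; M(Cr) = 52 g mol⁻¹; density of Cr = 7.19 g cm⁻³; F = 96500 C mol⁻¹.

71.3 μm

Q = I·t = 44.20 × 2750.0 = 121600 C; n(e⁻) = 1.260 mol.
n(Cr) = n(e⁻)/3 = 0.4199 mol, so m = 0.4199 × 52 = 21.83 g.
Volume = m/ρ = 21.83 / 7.19 = 3.037 cm³.
Thickness = V/A = 3.037 / 426 = 0.00713 cm = 71.3 μm.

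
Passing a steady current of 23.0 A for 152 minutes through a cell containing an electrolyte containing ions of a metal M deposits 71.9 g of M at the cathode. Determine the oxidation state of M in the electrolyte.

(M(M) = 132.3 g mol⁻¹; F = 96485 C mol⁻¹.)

Q = I·t = 23.00 A × 9120.0 s = 209800 C, so n(e⁻) = 209800/96485 = 2.174 mol.
n(M) deposited = 71.9 / 132.3 = 0.5435 mol.
Electrons per atom = n(e⁻)/n(M) = 2.174 / 0.5435 = 4.00 ≈ 4, so the ion is M⁴⁺.

+4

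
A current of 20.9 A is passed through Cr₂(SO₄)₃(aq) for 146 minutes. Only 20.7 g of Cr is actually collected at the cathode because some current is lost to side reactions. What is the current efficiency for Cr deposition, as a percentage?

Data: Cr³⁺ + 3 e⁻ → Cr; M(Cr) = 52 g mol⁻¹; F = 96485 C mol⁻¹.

Q = I·t = 20.90 × 8760.0 = 183100 C; n(e⁻) = 183100/96485 = 1.898 mol.
Theoretical n(Cr) = n(e⁻)/3 = 0.6325 mol, i.e. m_theo = 0.6325 × 52 = 32.89 g.
Efficiency = m_actual / m_theo = 20.7 / 32.89 = 62.9 %.

62.9 %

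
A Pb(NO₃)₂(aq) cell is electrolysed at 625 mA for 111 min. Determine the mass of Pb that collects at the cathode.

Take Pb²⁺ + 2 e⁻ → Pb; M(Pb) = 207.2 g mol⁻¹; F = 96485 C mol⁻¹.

4.47 g

Q = I·t = 0.6250 A × 6660.0 s = 4162 C.
n(e⁻) = Q/F = 4162 / 96485 = 0.04314 mol.
Pb²⁺ + 2 e⁻ → Pb, so n(Pb) = n(e⁻)/2 = 0.02157 mol.
m = n·M = 0.02157 × 207.2 = 4.47 g.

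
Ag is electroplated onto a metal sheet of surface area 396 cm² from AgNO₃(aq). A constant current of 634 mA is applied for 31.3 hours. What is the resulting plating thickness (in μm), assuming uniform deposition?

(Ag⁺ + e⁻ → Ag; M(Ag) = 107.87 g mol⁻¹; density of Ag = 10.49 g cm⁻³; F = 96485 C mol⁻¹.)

Q = I·t = 0.6340 × 112680 = 71440 C; n(e⁻) = 0.7404 mol.
n(Ag) = n(e⁻)/1 = 0.7404 mol, so m = 0.7404 × 107.87 = 79.87 g.
Volume = m/ρ = 79.87 / 10.49 = 7.614 cm³.
Thickness = V/A = 7.614 / 396 = 0.0192 cm = 192 μm.

192 μm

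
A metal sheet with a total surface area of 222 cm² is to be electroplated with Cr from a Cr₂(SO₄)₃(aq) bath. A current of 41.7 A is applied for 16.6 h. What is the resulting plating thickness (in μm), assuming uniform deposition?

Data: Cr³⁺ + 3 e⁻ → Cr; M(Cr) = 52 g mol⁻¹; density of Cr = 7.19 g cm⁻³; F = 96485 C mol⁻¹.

2800 μm

Q = I·t = 41.70 × 59760 = 2492000 C; n(e⁻) = 25.83 mol.
n(Cr) = n(e⁻)/3 = 8.609 mol, so m = 8.609 × 52 = 447.7 g.
Volume = m/ρ = 447.7 / 7.19 = 62.26 cm³.
Thickness = V/A = 62.26 / 222 = 0.280 cm = 2800 μm.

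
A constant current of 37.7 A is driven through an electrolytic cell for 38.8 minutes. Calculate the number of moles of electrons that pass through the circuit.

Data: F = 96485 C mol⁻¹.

0.910 mol

Q = I·t = 37.70 A × 2328.0 s = 87770 C.
n(e⁻) = Q/F = 87770 / 96485 = 0.910 mol.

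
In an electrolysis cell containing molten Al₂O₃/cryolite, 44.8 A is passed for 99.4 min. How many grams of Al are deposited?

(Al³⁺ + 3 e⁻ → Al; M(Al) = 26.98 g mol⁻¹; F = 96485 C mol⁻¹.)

Q = I·t = 44.80 A × 5964.0 s = 267200 C.
n(e⁻) = Q/F = 267200 / 96485 = 2.769 mol.
Al³⁺ + 3 e⁻ → Al, so n(Al) = n(e⁻)/3 = 0.9231 mol.
m = n·M = 0.9231 × 26.98 = 24.9 g.

24.9 g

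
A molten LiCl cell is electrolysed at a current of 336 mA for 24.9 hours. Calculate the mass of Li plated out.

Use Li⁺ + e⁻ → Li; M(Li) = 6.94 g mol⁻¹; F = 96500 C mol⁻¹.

2.17 g

Q = I·t = 0.3360 A × 89640 s = 30120 C.
n(e⁻) = Q/F = 30120 / 96500 = 0.3121 mol.
Li⁺ + e⁻ → Li, so n(Li) = n(e⁻)/1 = 0.3121 mol.
m = n·M = 0.3121 × 6.94 = 2.17 g.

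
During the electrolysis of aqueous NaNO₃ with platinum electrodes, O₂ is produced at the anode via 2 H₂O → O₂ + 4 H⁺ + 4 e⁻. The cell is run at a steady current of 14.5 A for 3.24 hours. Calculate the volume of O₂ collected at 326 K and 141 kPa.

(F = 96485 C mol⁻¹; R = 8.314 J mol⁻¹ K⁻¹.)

8.42 L

Q = I·t = 14.50 A × 11664 s = 169100 C.
n(e⁻) = Q/F = 169100 / 96485 = 1.753 mol.
4 electrons are transferred per O₂ molecule, so n(O₂) = 1.753 / 4 = 0.4382 mol.
V = nRT/P = (0.4382 × 8.314 × 326) / (141 × 10³ Pa) = 0.00842 m³ = 8.42 L.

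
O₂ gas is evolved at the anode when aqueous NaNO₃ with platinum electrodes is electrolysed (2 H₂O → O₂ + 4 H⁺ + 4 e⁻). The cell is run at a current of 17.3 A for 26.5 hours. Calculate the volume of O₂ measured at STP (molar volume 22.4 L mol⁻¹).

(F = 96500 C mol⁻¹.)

Q = I·t = 17.30 A × 95400 s = 1650000 C.
n(e⁻) = Q/F = 1650000 / 96500 = 17.10 mol.
4 electrons are transferred per O₂ molecule, so n(O₂) = 17.10 / 4 = 4.276 mol.
V = n × V_m = 4.276 × 22.4 = 95.8 L.

95.8 L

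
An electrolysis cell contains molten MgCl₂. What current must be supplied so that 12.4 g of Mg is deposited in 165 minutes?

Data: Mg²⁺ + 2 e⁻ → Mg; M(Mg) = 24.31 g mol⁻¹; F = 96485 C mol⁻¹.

n(Mg) = 12.4 / 24.31 = 0.5101 mol.
n(e⁻) = 2 × 0.5101 = 1.020 mol.
Q = n(e⁻)·F = 1.020 × 96485 = 98430 C.
I = Q/t = 98430 / 9900.0 s = 9.94 A.

9.94 A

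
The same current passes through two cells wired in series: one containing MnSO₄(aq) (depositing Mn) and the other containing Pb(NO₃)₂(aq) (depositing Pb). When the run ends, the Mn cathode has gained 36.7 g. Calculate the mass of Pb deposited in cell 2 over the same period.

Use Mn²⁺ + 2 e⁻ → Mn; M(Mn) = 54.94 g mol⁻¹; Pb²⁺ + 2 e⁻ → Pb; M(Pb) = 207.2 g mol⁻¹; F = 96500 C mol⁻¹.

138 g

n(Mn) = 36.7 / 54.94 = 0.6680 mol.
Since Mn²⁺ + 2 e⁻ → Mn, n(e⁻) passed = 2 × 0.6680 = 1.336 mol.
Cells in series carry the same charge, so the same 1.336 mol of electrons passes through cell 2.
Pb²⁺ + 2 e⁻ → Pb, so n(Pb) = 1.336 / 2 = 0.6680 mol.
m(Pb) = 0.6680 × 207.2 = 138 g.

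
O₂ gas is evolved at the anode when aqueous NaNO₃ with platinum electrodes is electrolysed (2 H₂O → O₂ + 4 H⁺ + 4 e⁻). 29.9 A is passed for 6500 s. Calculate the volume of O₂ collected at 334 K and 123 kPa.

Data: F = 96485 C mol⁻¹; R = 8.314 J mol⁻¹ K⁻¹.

Q = I·t = 29.90 A × 6500.0 s = 194400 C.
n(e⁻) = Q/F = 194400 / 96485 = 2.014 mol.
4 electrons are transferred per O₂ molecule, so n(O₂) = 2.014 / 4 = 0.5036 mol.
V = nRT/P = (0.5036 × 8.314 × 334) / (123 × 10³ Pa) = 0.0114 m³ = 11.4 L.

11.4 L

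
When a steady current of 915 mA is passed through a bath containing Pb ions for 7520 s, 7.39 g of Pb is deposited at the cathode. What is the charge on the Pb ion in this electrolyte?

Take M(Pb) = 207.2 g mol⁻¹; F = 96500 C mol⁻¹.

+2

Q = I·t = 0.9150 A × 7520.0 s = 6881 C, so n(e⁻) = 6881/96500 = 0.07130 mol.
n(Pb) deposited = 7.39 / 207.2 = 0.03567 mol.
Electrons per atom = n(e⁻)/n(Pb) = 0.07130 / 0.03567 = 2.00 ≈ 2, so the ion is Pb²⁺.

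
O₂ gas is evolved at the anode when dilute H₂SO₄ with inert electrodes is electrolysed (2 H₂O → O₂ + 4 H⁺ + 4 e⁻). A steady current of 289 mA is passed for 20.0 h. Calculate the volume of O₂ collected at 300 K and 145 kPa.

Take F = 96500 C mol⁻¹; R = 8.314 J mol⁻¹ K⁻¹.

Q = I·t = 0.2890 A × 72000 s = 20810 C.
n(e⁻) = Q/F = 20810 / 96500 = 0.2156 mol.
4 electrons are transferred per O₂ molecule, so n(O₂) = 0.2156 / 4 = 0.05391 mol.
V = nRT/P = (0.05391 × 8.314 × 300) / (145 × 10³ Pa) = 9.27 × 10⁻⁴ m³ = 0.927 L.

0.927 L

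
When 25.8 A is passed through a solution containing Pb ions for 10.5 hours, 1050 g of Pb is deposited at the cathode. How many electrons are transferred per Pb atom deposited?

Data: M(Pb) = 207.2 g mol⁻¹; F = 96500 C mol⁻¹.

2

Q = I·t = 25.80 A × 37800 s = 975200 C, so n(e⁻) = 975200/96500 = 10.11 mol.
n(Pb) deposited = 1050 / 207.2 = 5.068 mol.
Electrons per atom = n(e⁻)/n(Pb) = 10.11 / 5.068 = 1.99 ≈ 2, so the ion is Pb²⁺.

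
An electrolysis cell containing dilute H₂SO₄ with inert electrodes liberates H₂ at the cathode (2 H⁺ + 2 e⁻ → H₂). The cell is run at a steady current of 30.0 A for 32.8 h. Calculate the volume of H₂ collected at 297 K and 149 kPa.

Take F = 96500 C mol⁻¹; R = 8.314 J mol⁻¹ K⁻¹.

304 L

Q = I·t = 30.00 A × 118080 s = 3542000 C.
n(e⁻) = Q/F = 3542000 / 96500 = 36.71 mol.
2 electrons are transferred per H₂ molecule, so n(H₂) = 36.71 / 2 = 18.35 mol.
V = nRT/P = (18.35 × 8.314 × 297) / (149 × 10³ Pa) = 0.304 m³ = 304 L.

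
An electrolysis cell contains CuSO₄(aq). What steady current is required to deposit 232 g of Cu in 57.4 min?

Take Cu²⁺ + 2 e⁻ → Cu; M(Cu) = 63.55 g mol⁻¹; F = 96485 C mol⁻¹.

205 A

n(Cu) = 232 / 63.55 = 3.651 mol.
n(e⁻) = 2 × 3.651 = 7.301 mol.
Q = n(e⁻)·F = 7.301 × 96485 = 704500 C.
I = Q/t = 704500 / 3444.0 s = 205 A.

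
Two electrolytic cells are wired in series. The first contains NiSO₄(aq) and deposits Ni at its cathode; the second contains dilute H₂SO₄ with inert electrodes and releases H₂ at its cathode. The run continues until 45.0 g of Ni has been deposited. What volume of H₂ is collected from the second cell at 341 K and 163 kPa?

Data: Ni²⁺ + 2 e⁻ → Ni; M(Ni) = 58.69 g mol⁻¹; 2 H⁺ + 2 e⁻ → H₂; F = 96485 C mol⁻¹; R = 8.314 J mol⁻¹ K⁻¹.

13.3 L

n(Ni) = 45.0 / 58.69 = 0.7667 mol, so n(e⁻) = 2 × 0.7667 = 1.533 mol.
The cells are in series, so the same 1.533 mol of electrons passes through the second cell.
2 H⁺ + 2 e⁻ → H₂ — 2 mol e⁻ per mol H₂, so n(H₂) = 1.533/2 = 0.7667 mol.
V = nRT/P = (0.7667 × 8.314 × 341) / (163 × 10³) = 0.0133 m³ = 13.3 L.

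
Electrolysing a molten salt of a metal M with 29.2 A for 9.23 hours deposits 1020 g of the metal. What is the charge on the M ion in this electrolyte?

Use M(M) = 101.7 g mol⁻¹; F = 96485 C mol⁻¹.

+1

Q = I·t = 29.20 A × 33228 s = 970300 C, so n(e⁻) = 970300/96485 = 10.06 mol.
n(M) deposited = 1020 / 101.7 = 10.03 mol.
Electrons per atom = n(e⁻)/n(M) = 10.06 / 10.03 = 1.00 ≈ 1, so the ion is M⁺.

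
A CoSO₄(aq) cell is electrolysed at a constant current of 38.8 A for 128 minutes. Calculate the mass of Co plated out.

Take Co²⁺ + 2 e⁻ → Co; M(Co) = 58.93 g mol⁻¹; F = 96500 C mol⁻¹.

Q = I·t = 38.80 A × 7680.0 s = 298000 C.
n(e⁻) = Q/F = 298000 / 96500 = 3.088 mol.
Co²⁺ + 2 e⁻ → Co, so n(Co) = n(e⁻)/2 = 1.544 mol.
m = n·M = 1.544 × 58.93 = 91.0 g.

91.0 g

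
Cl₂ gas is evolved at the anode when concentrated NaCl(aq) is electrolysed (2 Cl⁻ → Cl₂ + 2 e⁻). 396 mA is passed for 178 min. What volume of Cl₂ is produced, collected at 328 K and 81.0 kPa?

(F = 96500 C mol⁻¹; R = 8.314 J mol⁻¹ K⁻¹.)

0.738 L

Q = I·t = 0.3960 A × 10680 s = 4229 C.
n(e⁻) = Q/F = 4229 / 96500 = 0.04383 mol.
2 electrons are transferred per Cl₂ molecule, so n(Cl₂) = 0.04383 / 2 = 0.02191 mol.
V = nRT/P = (0.02191 × 8.314 × 328) / (81.0 × 10³ Pa) = 7.38 × 10⁻⁴ m³ = 0.738 L.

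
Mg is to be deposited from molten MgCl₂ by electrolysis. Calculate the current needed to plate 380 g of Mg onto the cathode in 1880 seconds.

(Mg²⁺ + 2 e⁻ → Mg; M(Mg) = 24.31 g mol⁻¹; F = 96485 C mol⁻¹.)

n(Mg) = 380 / 24.31 = 15.63 mol.
n(e⁻) = 2 × 15.63 = 31.26 mol.
Q = n(e⁻)·F = 31.26 × 96485 = 3016000 C.
I = Q/t = 3016000 / 1880.0 s = 1600 A.

1600 A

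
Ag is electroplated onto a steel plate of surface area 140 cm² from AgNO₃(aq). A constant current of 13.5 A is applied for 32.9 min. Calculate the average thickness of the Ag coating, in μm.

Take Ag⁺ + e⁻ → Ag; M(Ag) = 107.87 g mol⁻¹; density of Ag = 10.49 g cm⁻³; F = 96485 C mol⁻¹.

Q = I·t = 13.50 × 1974.0 = 26650 C; n(e⁻) = 0.2762 mol.
n(Ag) = n(e⁻)/1 = 0.2762 mol, so m = 0.2762 × 107.87 = 29.79 g.
Volume = m/ρ = 29.79 / 10.49 = 2.840 cm³.
Thickness = V/A = 2.840 / 140 = 0.0203 cm = 203 μm.

203 μm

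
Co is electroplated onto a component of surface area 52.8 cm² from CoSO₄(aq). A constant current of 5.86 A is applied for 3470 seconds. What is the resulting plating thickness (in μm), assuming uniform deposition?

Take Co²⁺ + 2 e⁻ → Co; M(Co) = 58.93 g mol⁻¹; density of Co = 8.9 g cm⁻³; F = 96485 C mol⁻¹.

Q = I·t = 5.860 × 3470.0 = 20330 C; n(e⁻) = 0.2107 mol.
n(Co) = n(e⁻)/2 = 0.1054 mol, so m = 0.1054 × 58.93 = 6.210 g.
Volume = m/ρ = 6.210 / 8.9 = 0.6977 cm³.
Thickness = V/A = 0.6977 / 52.8 = 0.0132 cm = 132 μm.

132 μm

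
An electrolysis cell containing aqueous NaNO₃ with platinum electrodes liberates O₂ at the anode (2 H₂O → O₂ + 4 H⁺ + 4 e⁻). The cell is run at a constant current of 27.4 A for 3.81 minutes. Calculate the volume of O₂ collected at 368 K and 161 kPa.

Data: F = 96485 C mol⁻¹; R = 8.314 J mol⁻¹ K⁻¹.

0.308 L

Q = I·t = 27.40 A × 228.60 s = 6264 C.
n(e⁻) = Q/F = 6264 / 96485 = 0.06492 mol.
4 electrons are transferred per O₂ molecule, so n(O₂) = 0.06492 / 4 = 0.01623 mol.
V = nRT/P = (0.01623 × 8.314 × 368) / (161 × 10³ Pa) = 3.08 × 10⁻⁴ m³ = 0.308 L.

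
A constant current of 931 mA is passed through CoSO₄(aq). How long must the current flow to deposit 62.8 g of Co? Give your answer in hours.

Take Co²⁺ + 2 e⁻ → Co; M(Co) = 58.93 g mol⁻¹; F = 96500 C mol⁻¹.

n(Co) = m/M = 62.8 / 58.93 = 1.066 mol.
Each Co atom requires 2 electrons, so n(e⁻) = 2 × 1.066 = 2.131 mol.
Q = n(e⁻)·F = 2.131 × 96500 = 205700 C.
t = Q/I = 205700 / 0.9310 A = 220900 s = 61.4 h.

61.4 h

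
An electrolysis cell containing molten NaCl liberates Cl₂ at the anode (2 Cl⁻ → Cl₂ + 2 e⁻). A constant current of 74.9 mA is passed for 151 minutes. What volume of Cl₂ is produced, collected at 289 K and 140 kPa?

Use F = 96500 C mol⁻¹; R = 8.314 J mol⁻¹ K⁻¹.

0.0603 L

Q = I·t = 0.07490 A × 9060.0 s = 678.6 C.
n(e⁻) = Q/F = 678.6 / 96500 = 0.007032 mol.
2 electrons are transferred per Cl₂ molecule, so n(Cl₂) = 0.007032 / 2 = 0.003516 mol.
V = nRT/P = (0.003516 × 8.314 × 289) / (140 × 10³ Pa) = 6.03 × 10⁻⁵ m³ = 0.0603 L.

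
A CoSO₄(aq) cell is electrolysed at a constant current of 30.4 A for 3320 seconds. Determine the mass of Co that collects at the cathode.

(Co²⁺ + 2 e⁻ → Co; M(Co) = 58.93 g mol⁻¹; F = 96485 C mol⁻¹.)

Q = I·t = 30.40 A × 3320.0 s = 100900 C.
n(e⁻) = Q/F = 100900 / 96485 = 1.046 mol.
Co²⁺ + 2 e⁻ → Co, so n(Co) = n(e⁻)/2 = 0.5230 mol.
m = n·M = 0.5230 × 58.93 = 30.8 g.

30.8 g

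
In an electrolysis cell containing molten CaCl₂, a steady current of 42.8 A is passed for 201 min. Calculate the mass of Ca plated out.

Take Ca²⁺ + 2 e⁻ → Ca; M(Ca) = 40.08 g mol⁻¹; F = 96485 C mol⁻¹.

Q = I·t = 42.80 A × 12060 s = 516200 C.
n(e⁻) = Q/F = 516200 / 96485 = 5.350 mol.
Ca²⁺ + 2 e⁻ → Ca, so n(Ca) = n(e⁻)/2 = 2.675 mol.
m = n·M = 2.675 × 40.08 = 107 g.

107 g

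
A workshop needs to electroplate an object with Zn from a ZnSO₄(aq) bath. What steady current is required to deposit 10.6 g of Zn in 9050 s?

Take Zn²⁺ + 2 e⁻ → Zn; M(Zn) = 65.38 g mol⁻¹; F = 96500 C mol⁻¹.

n(Zn) = 10.6 / 65.38 = 0.1621 mol.
n(e⁻) = 2 × 0.1621 = 0.3243 mol.
Q = n(e⁻)·F = 0.3243 × 96500 = 31290 C.
I = Q/t = 31290 / 9050.0 s = 3.46 A.

3.46 A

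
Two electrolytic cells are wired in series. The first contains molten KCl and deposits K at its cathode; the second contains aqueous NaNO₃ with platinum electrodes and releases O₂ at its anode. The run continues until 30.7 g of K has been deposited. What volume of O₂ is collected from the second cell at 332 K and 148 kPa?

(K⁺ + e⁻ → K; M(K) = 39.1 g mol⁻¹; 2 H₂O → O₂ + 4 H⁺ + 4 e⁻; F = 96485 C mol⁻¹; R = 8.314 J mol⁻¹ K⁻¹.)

n(K) = 30.7 / 39.1 = 0.7852 mol, so n(e⁻) = 1 × 0.7852 = 0.7852 mol.
The cells are in series, so the same 0.7852 mol of electrons passes through the second cell.
2 H₂O → O₂ + 4 H⁺ + 4 e⁻ — 4 mol e⁻ per mol O₂, so n(O₂) = 0.7852/4 = 0.1963 mol.
V = nRT/P = (0.1963 × 8.314 × 332) / (148 × 10³) = 0.00366 m³ = 3.66 L.

3.66 L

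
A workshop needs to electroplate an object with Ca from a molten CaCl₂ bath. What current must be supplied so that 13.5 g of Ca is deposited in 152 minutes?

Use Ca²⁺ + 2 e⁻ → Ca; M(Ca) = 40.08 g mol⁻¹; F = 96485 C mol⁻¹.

n(Ca) = 13.5 / 40.08 = 0.3368 mol.
n(e⁻) = 2 × 0.3368 = 0.6737 mol.
Q = n(e⁻)·F = 0.6737 × 96485 = 65000 C.
I = Q/t = 65000 / 9120.0 s = 7.13 A.

7.13 A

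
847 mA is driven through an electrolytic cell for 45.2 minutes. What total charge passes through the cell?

2300 C

Q = I·t = 0.8470 A × 2712.0 s = 2300 C.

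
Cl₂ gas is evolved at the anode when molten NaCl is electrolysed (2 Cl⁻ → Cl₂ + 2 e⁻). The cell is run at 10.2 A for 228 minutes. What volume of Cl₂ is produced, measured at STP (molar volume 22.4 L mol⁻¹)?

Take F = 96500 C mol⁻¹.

16.2 L

Q = I·t = 10.20 A × 13680 s = 139500 C.
n(e⁻) = Q/F = 139500 / 96500 = 1.446 mol.
2 electrons are transferred per Cl₂ molecule, so n(Cl₂) = 1.446 / 2 = 0.7230 mol.
V = n × V_m = 0.7230 × 22.4 = 16.2 L.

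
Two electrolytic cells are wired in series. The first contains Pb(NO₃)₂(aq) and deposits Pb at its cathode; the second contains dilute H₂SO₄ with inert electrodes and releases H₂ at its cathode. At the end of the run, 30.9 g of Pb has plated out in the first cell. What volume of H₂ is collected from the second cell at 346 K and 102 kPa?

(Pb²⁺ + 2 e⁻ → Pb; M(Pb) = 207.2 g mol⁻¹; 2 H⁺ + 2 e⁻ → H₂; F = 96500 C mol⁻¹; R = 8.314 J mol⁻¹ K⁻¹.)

n(Pb) = 30.9 / 207.2 = 0.1491 mol, so n(e⁻) = 2 × 0.1491 = 0.2983 mol.
The cells are in series, so the same 0.2983 mol of electrons passes through the second cell.
2 H⁺ + 2 e⁻ → H₂ — 2 mol e⁻ per mol H₂, so n(H₂) = 0.2983/2 = 0.1491 mol.
V = nRT/P = (0.1491 × 8.314 × 346) / (102 × 10³) = 0.00421 m³ = 4.21 L.

4.21 L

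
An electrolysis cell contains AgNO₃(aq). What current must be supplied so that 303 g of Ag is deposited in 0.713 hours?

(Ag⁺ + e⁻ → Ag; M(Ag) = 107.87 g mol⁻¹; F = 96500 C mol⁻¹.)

106 A

n(Ag) = 303 / 107.87 = 2.809 mol.
n(e⁻) = 1 × 2.809 = 2.809 mol.
Q = n(e⁻)·F = 2.809 × 96500 = 271100 C.
I = Q/t = 271100 / 2566.8 s = 106 A.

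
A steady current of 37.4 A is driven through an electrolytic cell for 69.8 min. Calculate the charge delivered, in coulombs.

Q = I·t = 37.40 A × 4188.0 s = 1.57 × 10⁵ C.

1.57 × 10⁵ C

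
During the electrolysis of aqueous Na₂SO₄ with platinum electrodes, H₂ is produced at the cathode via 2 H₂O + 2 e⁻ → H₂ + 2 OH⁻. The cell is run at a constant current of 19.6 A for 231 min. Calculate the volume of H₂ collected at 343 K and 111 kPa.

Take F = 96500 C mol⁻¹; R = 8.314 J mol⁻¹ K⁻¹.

Q = I·t = 19.60 A × 13860 s = 271700 C.
n(e⁻) = Q/F = 271700 / 96500 = 2.815 mol.
2 electrons are transferred per H₂ molecule, so n(H₂) = 2.815 / 2 = 1.408 mol.
V = nRT/P = (1.408 × 8.314 × 343) / (111 × 10³ Pa) = 0.0362 m³ = 36.2 L.

36.2 L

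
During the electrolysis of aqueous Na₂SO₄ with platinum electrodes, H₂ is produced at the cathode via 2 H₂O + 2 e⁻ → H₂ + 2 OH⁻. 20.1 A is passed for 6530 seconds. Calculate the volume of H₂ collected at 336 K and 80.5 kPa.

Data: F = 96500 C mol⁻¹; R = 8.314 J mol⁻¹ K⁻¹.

Q = I·t = 20.10 A × 6530.0 s = 131300 C.
n(e⁻) = Q/F = 131300 / 96500 = 1.360 mol.
2 electrons are transferred per H₂ molecule, so n(H₂) = 1.360 / 2 = 0.6801 mol.
V = nRT/P = (0.6801 × 8.314 × 336) / (80.5 × 10³ Pa) = 0.0236 m³ = 23.6 L.

23.6 L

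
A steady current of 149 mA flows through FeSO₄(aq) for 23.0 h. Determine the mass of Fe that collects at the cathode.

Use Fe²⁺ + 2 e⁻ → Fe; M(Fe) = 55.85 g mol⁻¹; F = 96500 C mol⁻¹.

3.57 g

Q = I·t = 0.1490 A × 82800 s = 12340 C.
n(e⁻) = Q/F = 12340 / 96500 = 0.1278 mol.
Fe²⁺ + 2 e⁻ → Fe, so n(Fe) = n(e⁻)/2 = 0.06392 mol.
m = n·M = 0.06392 × 55.85 = 3.57 g.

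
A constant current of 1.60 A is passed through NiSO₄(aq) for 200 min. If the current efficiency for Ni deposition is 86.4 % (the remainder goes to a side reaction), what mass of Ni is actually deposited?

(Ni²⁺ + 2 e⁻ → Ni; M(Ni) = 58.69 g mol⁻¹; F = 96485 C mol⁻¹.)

5.05 g

Q = I·t = 1.600 × 12000 = 19200 C.
n(e⁻) = 19200/96485 = 0.1990 mol; theoretically n(Ni) = 0.1990/2 = 0.09950 mol, m_theo = 5.839 g.
At 86.4 % efficiency, m_actual = 0.864 × 5.839 = 5.05 g.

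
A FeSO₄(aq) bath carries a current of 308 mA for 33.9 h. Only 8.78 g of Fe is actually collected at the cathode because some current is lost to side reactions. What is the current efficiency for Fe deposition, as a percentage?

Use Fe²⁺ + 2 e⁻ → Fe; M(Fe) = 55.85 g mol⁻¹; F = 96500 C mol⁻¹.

Q = I·t = 0.3080 × 122040 = 37590 C; n(e⁻) = 37590/96500 = 0.3895 mol.
Theoretical n(Fe) = n(e⁻)/2 = 0.1948 mol, i.e. m_theo = 0.1948 × 55.85 = 10.88 g.
Efficiency = m_actual / m_theo = 8.78 / 10.88 = 80.7 %.

80.7 %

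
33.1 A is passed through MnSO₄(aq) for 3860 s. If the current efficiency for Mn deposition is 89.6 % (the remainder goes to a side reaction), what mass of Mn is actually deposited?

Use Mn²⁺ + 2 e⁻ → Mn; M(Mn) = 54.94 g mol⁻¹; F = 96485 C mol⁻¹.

32.6 g

Q = I·t = 33.10 × 3860.0 = 127800 C.
n(e⁻) = 127800/96485 = 1.324 mol; theoretically n(Mn) = 1.324/2 = 0.6621 mol, m_theo = 36.38 g.
At 89.6 % efficiency, m_actual = 0.896 × 36.38 = 32.6 g.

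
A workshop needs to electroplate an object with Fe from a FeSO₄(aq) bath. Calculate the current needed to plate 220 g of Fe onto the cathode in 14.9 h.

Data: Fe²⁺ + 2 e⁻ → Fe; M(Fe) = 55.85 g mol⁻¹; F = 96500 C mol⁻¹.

14.2 A

n(Fe) = 220 / 55.85 = 3.939 mol.
n(e⁻) = 2 × 3.939 = 7.878 mol.
Q = n(e⁻)·F = 7.878 × 96500 = 760300 C.
I = Q/t = 760300 / 53640 s = 14.2 A.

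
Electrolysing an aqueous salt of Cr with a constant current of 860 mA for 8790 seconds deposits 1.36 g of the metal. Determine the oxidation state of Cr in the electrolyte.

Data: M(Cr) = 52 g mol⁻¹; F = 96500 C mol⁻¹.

+3

Q = I·t = 0.8600 A × 8790.0 s = 7559 C, so n(e⁻) = 7559/96500 = 0.07834 mol.
n(Cr) deposited = 1.36 / 52 = 0.02615 mol.
Electrons per atom = n(e⁻)/n(Cr) = 0.07834 / 0.02615 = 3.00 ≈ 3, so the ion is Cr³⁺.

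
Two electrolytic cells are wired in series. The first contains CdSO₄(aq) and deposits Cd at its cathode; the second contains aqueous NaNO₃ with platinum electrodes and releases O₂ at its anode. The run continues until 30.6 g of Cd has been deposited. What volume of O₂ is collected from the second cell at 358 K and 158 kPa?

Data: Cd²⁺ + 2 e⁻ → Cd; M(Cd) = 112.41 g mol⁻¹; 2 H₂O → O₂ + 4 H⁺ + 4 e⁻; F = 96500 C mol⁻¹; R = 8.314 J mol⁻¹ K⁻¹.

2.56 L

n(Cd) = 30.6 / 112.41 = 0.2722 mol, so n(e⁻) = 2 × 0.2722 = 0.5444 mol.
The cells are in series, so the same 0.5444 mol of electrons passes through the second cell.
2 H₂O → O₂ + 4 H⁺ + 4 e⁻ — 4 mol e⁻ per mol O₂, so n(O₂) = 0.5444/4 = 0.1361 mol.
V = nRT/P = (0.1361 × 8.314 × 358) / (158 × 10³) = 0.00256 m³ = 2.56 L.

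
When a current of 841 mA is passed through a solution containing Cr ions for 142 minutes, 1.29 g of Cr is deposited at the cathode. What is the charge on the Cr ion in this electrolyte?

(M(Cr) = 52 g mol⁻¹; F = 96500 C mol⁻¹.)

Q = I·t = 0.8410 A × 8520.0 s = 7165 C, so n(e⁻) = 7165/96500 = 0.07425 mol.
n(Cr) deposited = 1.29 / 52 = 0.02481 mol.
Electrons per atom = n(e⁻)/n(Cr) = 0.07425 / 0.02481 = 2.99 ≈ 3, so the ion is Cr³⁺.

+3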